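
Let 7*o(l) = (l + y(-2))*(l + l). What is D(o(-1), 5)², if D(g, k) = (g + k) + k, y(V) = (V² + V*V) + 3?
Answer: 2500/49 ≈ 51.020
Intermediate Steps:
y(V) = 3 + 2*V² (y(V) = (V² + V²) + 3 = 2*V² + 3 = 3 + 2*V²)
o(l) = 2*l*(11 + l)/7 (o(l) = ((l + (3 + 2*(-2)²))*(l + l))/7 = ((l + (3 + 2*4))*(2*l))/7 = ((l + (3 + 8))*(2*l))/7 = ((l + 11)*(2*l))/7 = ((11 + l)*(2*l))/7 = (2*l*(11 + l))/7 = 2*l*(11 + l)/7)
D(g, k) = g + 2*k
D(o(-1), 5)² = ((2/7)*(-1)*(11 - 1) + 2*5)² = ((2/7)*(-1)*10 + 10)² = (-20/7 + 10)² = (50/7)² = 2500/49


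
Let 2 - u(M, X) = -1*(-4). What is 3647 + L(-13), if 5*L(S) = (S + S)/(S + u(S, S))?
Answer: 273551/75 ≈ 3647.3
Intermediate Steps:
u(M, X) = -2 (u(M, X) = 2 - (-1)*(-4) = 2 - 1*4 = 2 - 4 = -2)
L(S) = 2*S/(5*(-2 + S)) (L(S) = ((S + S)/(S - 2))/5 = ((2*S)/(-2 + S))/5 = (2*S/(-2 + S))/5 = 2*S/(5*(-2 + S)))
3647 + L(-13) = 3647 + (⅖)*(-13)/(-2 - 13) = 3647 + (⅖)*(-13)/(-15) = 3647 + (⅖)*(-13)*(-1/15) = 3647 + 26/75 = 273551/75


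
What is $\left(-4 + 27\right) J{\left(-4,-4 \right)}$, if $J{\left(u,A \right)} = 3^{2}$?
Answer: $207$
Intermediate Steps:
$J{\left(u,A \right)} = 9$
$\left(-4 + 27\right) J{\left(-4,-4 \right)} = \left(-4 + 27\right) 9 = 23 \cdot 9 = 207$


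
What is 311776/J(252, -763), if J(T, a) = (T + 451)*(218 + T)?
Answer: 155888/165205 ≈ 0.94360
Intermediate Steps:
J(T, a) = (218 + T)*(451 + T) (J(T, a) = (451 + T)*(218 + T) = (218 + T)*(451 + T))
311776/J(252, -763) = 311776/(98318 + 252² + 669*252) = 311776/(98318 + 63504 + 168588) = 311776/330410 = 311776*(1/330410) = 155888/165205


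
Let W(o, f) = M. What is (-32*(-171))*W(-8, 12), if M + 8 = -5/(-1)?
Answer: -16416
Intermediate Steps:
M = -3 (M = -8 - 5/(-1) = -8 - 5*(-1) = -8 + 5 = -3)
W(o, f) = -3
(-32*(-171))*W(-8, 12) = -32*(-171)*(-3) = 5472*(-3) = -16416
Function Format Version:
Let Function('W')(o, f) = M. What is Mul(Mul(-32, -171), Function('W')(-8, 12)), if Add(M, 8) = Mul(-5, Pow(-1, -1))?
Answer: -16416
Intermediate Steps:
M = -3 (M = Add(-8, Mul(-5, Pow(-1, -1))) = Add(-8, Mul(-5, -1)) = Add(-8, 5) = -3)
Function('W')(o, f) = -3
Mul(Mul(-32, -171), Function('W')(-8, 12)) = Mul(Mul(-32, -171), -3) = Mul(5472, -3) = -16416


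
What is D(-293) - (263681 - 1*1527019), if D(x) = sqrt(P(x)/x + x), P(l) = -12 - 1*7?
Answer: 1263338 + I*sqrt(25148190)/293 ≈ 1.2633e+6 + 17.115*I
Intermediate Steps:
P(l) = -19 (P(l) = -12 - 7 = -19)
D(x) = sqrt(x - 19/x) (D(x) = sqrt(-19/x + x) = sqrt(x - 19/x))
D(-293) - (263681 - 1*1527019) = sqrt(-293 - 19/(-293)) - (263681 - 1*1527019) = sqrt(-293 - 19*(-1/293)) - (263681 - 1527019) = sqrt(-293 + 19/293) - 1*(-1263338) = sqrt(-85830/293) + 1263338 = I*sqrt(25148190)/293 + 1263338 = 1263338 + I*sqrt(25148190)/293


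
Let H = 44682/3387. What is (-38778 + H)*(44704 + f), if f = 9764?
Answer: -2383817511024/1129 ≈ -2.1114e+9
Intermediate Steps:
H = 14894/1129 (H = 44682*(1/3387) = 14894/1129 ≈ 13.192)
(-38778 + H)*(44704 + f) = (-38778 + 14894/1129)*(44704 + 9764) = -43765468/1129*54468 = -2383817511024/1129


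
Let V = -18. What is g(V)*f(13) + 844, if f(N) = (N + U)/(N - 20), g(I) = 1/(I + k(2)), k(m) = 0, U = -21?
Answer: 53168/63 ≈ 843.94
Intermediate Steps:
g(I) = 1/I (g(I) = 1/(I + 0) = 1/I)
f(N) = (-21 + N)/(-20 + N) (f(N) = (N - 21)/(N - 20) = (-21 + N)/(-20 + N))
g(V)*f(13) + 844 = ((-21 + 13)/(-20 + 13))/(-18) + 844 = -(-8)/(18*(-7)) + 844 = -(-1)*(-8)/126 + 844 = -1/18*8/7 + 844 = -4/63 + 844 = 53168/63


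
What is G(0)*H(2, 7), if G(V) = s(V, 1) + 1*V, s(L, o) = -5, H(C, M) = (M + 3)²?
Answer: -500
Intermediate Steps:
H(C, M) = (3 + M)²
G(V) = -5 + V (G(V) = -5 + 1*V = -5 + V)
G(0)*H(2, 7) = (-5 + 0)*(3 + 7)² = -5*10² = -5*100 = -500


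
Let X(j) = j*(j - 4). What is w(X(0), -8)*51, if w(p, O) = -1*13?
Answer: -663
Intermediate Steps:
X(j) = j*(-4 + j)
w(p, O) = -13
w(X(0), -8)*51 = -13*51 = -663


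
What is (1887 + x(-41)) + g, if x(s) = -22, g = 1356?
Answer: 3221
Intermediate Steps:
(1887 + x(-41)) + g = (1887 - 22) + 1356 = 1865 + 1356 = 3221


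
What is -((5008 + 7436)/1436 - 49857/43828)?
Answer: -118450245/15734252 ≈ -7.5282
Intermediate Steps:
-((5008 + 7436)/1436 - 49857/43828) = -(12444*(1/1436) - 49857*1/43828) = -(3111/359 - 49857/43828) = -1*118450245/15734252 = -118450245/15734252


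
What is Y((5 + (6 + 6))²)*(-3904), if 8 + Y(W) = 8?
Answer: 0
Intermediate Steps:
Y(W) = 0 (Y(W) = -8 + 8 = 0)
Y((5 + (6 + 6))²)*(-3904) = 0*(-3904) = 0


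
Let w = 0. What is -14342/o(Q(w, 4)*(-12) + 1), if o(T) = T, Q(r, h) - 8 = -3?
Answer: 14342/59 ≈ 243.08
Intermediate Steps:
Q(r, h) = 5 (Q(r, h) = 8 - 3 = 5)
-14342/o(Q(w, 4)*(-12) + 1) = -14342/(5*(-12) + 1) = -14342/(-60 + 1) = -14342/(-59) = -14342*(-1/59) = 14342/59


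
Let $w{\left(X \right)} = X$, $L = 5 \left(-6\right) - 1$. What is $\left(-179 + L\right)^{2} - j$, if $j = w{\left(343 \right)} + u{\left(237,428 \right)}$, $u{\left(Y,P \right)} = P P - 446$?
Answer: $-138981$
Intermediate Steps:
$L = -31$ ($L = -30 - 1 = -31$)
$u{\left(Y,P \right)} = -446 + P^{2}$ ($u{\left(Y,P \right)} = P^{2} - 446 = -446 + P^{2}$)
$j = 183081$ ($j = 343 - \left(446 - 428^{2}\right) = 343 + \left(-446 + 183184\right) = 343 + 182738 = 183081$)
$\left(-179 + L\right)^{2} - j = \left(-179 - 31\right)^{2} - 183081 = \left(-210\right)^{2} - 183081 = 44100 - 183081 = -138981$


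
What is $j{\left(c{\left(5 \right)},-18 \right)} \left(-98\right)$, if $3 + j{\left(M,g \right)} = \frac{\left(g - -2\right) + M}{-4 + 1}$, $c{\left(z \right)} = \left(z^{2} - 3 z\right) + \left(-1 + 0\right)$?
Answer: $\frac{196}{3} \approx 65.333$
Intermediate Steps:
$c{\left(z \right)} = -1 + z^{2} - 3 z$ ($c{\left(z \right)} = \left(z^{2} - 3 z\right) - 1 = -1 + z^{2} - 3 z$)
$j{\left(M,g \right)} = - \frac{11}{3} - \frac{M}{3} - \frac{g}{3}$ ($j{\left(M,g \right)} = -3 + \frac{\left(g - -2\right) + M}{-4 + 1} = -3 + \frac{\left(g + 2\right) + M}{-3} = -3 + \left(\left(2 + g\right) + M\right) \left(- \frac{1}{3}\right) = -3 + \left(2 + M + g\right) \left(- \frac{1}{3}\right) = -3 - \left(\frac{2}{3} + \frac{M}{3} + \frac{g}{3}\right) = - \frac{11}{3} - \frac{M}{3} - \frac{g}{3}$)
$j{\left(c{\left(5 \right)},-18 \right)} \left(-98\right) = \left(- \frac{11}{3} - \frac{-1 + 5^{2} - 15}{3} - -6\right) \left(-98\right) = \left(- \frac{11}{3} - \frac{-1 + 25 - 15}{3} + 6\right) \left(-98\right) = \left(- \frac{11}{3} - 3 + 6\right) \left(-98\right) = \left(- \frac{2}{3}\right) \left(-98\right) = \frac{196}{3}$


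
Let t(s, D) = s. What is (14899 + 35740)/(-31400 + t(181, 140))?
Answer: -50639/31219 ≈ -1.6221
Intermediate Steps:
(14899 + 35740)/(-31400 + t(181, 140)) = (14899 + 35740)/(-31400 + 181) = 50639/(-31219) = 50639*(-1/31219) = -50639/31219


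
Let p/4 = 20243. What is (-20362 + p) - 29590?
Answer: 31020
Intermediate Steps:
p = 80972 (p = 4*20243 = 80972)
(-20362 + p) - 29590 = (-20362 + 80972) - 29590 = 60610 - 29590 = 31020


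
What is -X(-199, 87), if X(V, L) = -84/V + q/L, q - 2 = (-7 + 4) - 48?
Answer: 2443/17313 ≈ 0.14111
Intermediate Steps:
q = -49 (q = 2 + ((-7 + 4) - 48) = 2 + (-3 - 48) = 2 - 51 = -49)
X(V, L) = -84/V - 49/L
-X(-199, 87) = -(-84/(-199) - 49/87) = -(-84*(-1/199) - 49*1/87) = -(84/199 - 49/87) = -1*(-2443/17313) = 2443/17313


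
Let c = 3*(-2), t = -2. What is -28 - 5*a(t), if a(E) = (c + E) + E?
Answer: 22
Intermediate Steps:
c = -6
a(E) = -6 + 2*E (a(E) = (-6 + E) + E = -6 + 2*E)
-28 - 5*a(t) = -28 - 5*(-6 + 2*(-2)) = -28 - 5*(-6 - 4) = -28 - 5*(-10) = -28 + 50 = 22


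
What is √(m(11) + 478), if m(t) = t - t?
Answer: √478 ≈ 21.863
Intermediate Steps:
m(t) = 0
√(m(11) + 478) = √(0 + 478) = √478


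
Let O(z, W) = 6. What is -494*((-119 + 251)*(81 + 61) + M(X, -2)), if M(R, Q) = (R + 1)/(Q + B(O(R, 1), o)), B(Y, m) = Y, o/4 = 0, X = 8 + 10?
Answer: -18523765/2 ≈ -9.2619e+6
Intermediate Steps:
X = 18
o = 0 (o = 4*0 = 0)
M(R, Q) = (1 + R)/(6 + Q) (M(R, Q) = (R + 1)/(Q + 6) = (1 + R)/(6 + Q))
-494*((-119 + 251)*(81 + 61) + M(X, -2)) = -494*((-119 + 251)*(81 + 61) + (1 + 18)/(6 - 2)) = -494*(132*142 + 19/4) = -494*(18744 + (¼)*19) = -494*(18744 + 19/4) = -494*74995/4 = -18523765/2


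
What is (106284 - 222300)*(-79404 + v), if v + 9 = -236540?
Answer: 36655603248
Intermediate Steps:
v = -236549 (v = -9 - 236540 = -236549)
(106284 - 222300)*(-79404 + v) = (106284 - 222300)*(-79404 - 236549) = -116016*(-315953) = 36655603248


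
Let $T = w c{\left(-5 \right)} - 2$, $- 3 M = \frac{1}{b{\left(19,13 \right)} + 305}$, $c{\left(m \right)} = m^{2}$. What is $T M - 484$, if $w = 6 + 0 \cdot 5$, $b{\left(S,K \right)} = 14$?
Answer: $- \frac{463336}{957} \approx -484.15$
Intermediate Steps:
$M = - \frac{1}{957}$ ($M = - \frac{1}{3 \left(14 + 305\right)} = - \frac{1}{3 \cdot 319} = \left(- \frac{1}{3}\right) \frac{1}{319} = - \frac{1}{957} \approx -0.0010449$)
$w = 6$ ($w = 6 + 0 = 6$)
$T = 148$ ($T = 6 \left(-5\right)^{2} - 2 = 6 \cdot 25 - 2 = 150 - 2 = 148$)
$T M - 484 = 148 \left(- \frac{1}{957}\right) - 484 = - \frac{148}{957} - 484 = - \frac{463336}{957}$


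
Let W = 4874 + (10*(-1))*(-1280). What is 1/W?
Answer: 1/17674 ≈ 5.6580e-5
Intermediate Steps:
W = 17674 (W = 4874 - 10*(-1280) = 4874 + 12800 = 17674)
1/W = 1/17674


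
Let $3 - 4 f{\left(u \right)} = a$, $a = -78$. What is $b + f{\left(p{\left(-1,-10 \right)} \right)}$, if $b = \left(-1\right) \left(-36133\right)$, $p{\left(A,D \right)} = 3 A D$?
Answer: $\frac{144613}{4} \approx 36153.0$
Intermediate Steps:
$p{\left(A,D \right)} = 3 A D$
$f{\left(u \right)} = \frac{81}{4}$ ($f{\left(u \right)} = \frac{3}{4} - - \frac{39}{2} = \frac{3}{4} + \frac{39}{2} = \frac{81}{4}$)
$b = 36133$
$b + f{\left(p{\left(-1,-10 \right)} \right)} = 36133 + \frac{81}{4} = \frac{144613}{4}$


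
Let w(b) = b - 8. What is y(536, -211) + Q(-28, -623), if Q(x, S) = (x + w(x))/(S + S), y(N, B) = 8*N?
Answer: 2671456/623 ≈ 4288.1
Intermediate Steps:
w(b) = -8 + b
Q(x, S) = (-8 + 2*x)/(2*S) (Q(x, S) = (x + (-8 + x))/(S + S) = (-8 + 2*x)/((2*S)) = (-8 + 2*x)*(1/(2*S)) = (-8 + 2*x)/(2*S))
y(536, -211) + Q(-28, -623) = 8*536 + (-4 - 28)/(-623) = 4288 - 1/623*(-32) = 4288 + 32/623 = 2671456/623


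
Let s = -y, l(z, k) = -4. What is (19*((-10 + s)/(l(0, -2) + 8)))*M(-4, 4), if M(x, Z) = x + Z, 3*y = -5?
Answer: 0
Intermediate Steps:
y = -5/3 (y = (1/3)*(-5) = -5/3 ≈ -1.6667)
s = 5/3 (s = -1*(-5/3) = 5/3 ≈ 1.6667)
M(x, Z) = Z + x
(19*((-10 + s)/(l(0, -2) + 8)))*M(-4, 4) = (19*((-10 + 5/3)/(-4 + 8)))*(4 - 4) = (19*(-25/3/4))*0 = (19*(-25/3*1/4))*0 = (19*(-25/12))*0 = -475/12*0 = 0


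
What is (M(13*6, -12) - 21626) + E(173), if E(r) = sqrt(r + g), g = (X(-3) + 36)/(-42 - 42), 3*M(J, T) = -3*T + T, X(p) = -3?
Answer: -21618 + 3*sqrt(3759)/14 ≈ -21605.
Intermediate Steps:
M(J, T) = -2*T/3 (M(J, T) = (-3*T + T)/3 = (-2*T)/3 = -2*T/3)
g = -11/28 (g = (-3 + 36)/(-42 - 42) = 33/(-84) = 33*(-1/84) = -11/28 ≈ -0.39286)
E(r) = sqrt(-11/28 + r) (E(r) = sqrt(r - 11/28) = sqrt(-11/28 + r))
(M(13*6, -12) - 21626) + E(173) = (-2/3*(-12) - 21626) + sqrt(-77 + 196*173)/14 = (8 - 21626) + sqrt(-77 + 33908)/14 = -21618 + sqrt(33831)/14 = -21618 + (3*sqrt(3759))/14 = -21618 + 3*sqrt(3759)/14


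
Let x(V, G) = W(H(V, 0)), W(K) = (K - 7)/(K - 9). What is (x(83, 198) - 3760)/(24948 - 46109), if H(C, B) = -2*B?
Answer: 33833/190449 ≈ 0.17765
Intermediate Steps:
W(K) = (-7 + K)/(-9 + K)
x(V, G) = 7/9 (x(V, G) = (-7 - 2*0)/(-9 - 2*0) = (-7 + 0)/(-9 + 0) = -7/(-9) = -1/9*(-7) = 7/9)
(x(83, 198) - 3760)/(24948 - 46109) = (7/9 - 3760)/(24948 - 46109) = -33833/9/(-21161) = -33833/9*(-1/21161) = 33833/190449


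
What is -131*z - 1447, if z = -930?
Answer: 120383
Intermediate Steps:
-131*z - 1447 = -131*(-930) - 1447 = 121830 - 1447 = 120383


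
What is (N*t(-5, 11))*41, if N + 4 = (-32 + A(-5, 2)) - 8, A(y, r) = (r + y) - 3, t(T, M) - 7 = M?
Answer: -36900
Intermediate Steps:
t(T, M) = 7 + M
A(y, r) = -3 + r + y
N = -50 (N = -4 + ((-32 + (-3 + 2 - 5)) - 8) = -4 + ((-32 - 6) - 8) = -4 + (-38 - 8) = -4 - 46 = -50)
(N*t(-5, 11))*41 = -50*(7 + 11)*41 = -50*18*41 = -900*41 = -36900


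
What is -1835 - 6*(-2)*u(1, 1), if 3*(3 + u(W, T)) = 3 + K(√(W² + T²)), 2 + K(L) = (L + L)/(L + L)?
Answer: -1863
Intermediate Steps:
K(L) = -1 (K(L) = -2 + (L + L)/(L + L) = -2 + (2*L)/((2*L)) = -2 + (2*L)*(1/(2*L)) = -2 + 1 = -1)
u(W, T) = -7/3 (u(W, T) = -3 + (3 - 1)/3 = -3 + (⅓)*2 = -3 + ⅔ = -7/3)
-1835 - 6*(-2)*u(1, 1) = -1835 - 6*(-2)*(-7)/3 = -1835 - (-12)*(-7)/3 = -1835 - 1*28 = -1835 - 28 = -1863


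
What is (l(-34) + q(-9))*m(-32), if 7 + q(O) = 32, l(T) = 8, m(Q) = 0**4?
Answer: 0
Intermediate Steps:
m(Q) = 0
q(O) = 25 (q(O) = -7 + 32 = 25)
(l(-34) + q(-9))*m(-32) = (8 + 25)*0 = 33*0 = 0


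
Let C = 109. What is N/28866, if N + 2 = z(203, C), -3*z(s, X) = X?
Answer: -115/86598 ≈ -0.0013280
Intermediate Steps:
z(s, X) = -X/3
N = -115/3 (N = -2 - ⅓*109 = -2 - 109/3 = -115/3 ≈ -38.333)
N/28866 = -115/3/28866 = -115/3*1/28866 = -115/86598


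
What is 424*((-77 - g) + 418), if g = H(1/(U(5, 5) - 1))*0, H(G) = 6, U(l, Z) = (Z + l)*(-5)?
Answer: 144584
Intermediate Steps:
U(l, Z) = -5*Z - 5*l
g = 0 (g = 6*0 = 0)
424*((-77 - g) + 418) = 424*((-77 - 1*0) + 418) = 424*((-77 + 0) + 418) = 424*(-77 + 418) = 424*341 = 144584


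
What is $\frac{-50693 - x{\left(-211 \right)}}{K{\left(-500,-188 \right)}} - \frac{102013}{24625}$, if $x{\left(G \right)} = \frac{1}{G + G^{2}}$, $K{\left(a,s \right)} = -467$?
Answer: $\frac{10640382333473}{101911892250} \approx 104.41$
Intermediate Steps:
$\frac{-50693 - x{\left(-211 \right)}}{K{\left(-500,-188 \right)}} - \frac{102013}{24625} = \frac{-50693 - \frac{1}{\left(-211\right) \left(1 - 211\right)}}{-467} - \frac{102013}{24625} = \left(-50693 - - \frac{1}{211 \left(-210\right)}\right) \left(- \frac{1}{467}\right) - \frac{102013}{24625} = \left(-50693 - \left(- \frac{1}{211}\right) \left(- \frac{1}{210}\right)\right) \left(- \frac{1}{467}\right) - \frac{102013}{24625} = \left(-50693 - \frac{1}{44310}\right) \left(- \frac{1}{467}\right) - \frac{102013}{24625} = \left(- \frac{2246206831}{44310}\right) \left(- \frac{1}{467}\right) - \frac{102013}{24625} = \frac{2246206831}{20692770} - \frac{102013}{24625} = \frac{10640382333473}{101911892250}$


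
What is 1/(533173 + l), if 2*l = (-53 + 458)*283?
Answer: 2/1180961 ≈ 1.6935e-6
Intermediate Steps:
l = 114615/2 (l = ((-53 + 458)*283)/2 = (405*283)/2 = (½)*114615 = 114615/2 ≈ 57308.)
1/(533173 + l) = 1/(533173 + 114615/2) = 1/(1180961/2) = 2/1180961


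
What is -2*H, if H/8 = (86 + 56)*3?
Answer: -6816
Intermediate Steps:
H = 3408 (H = 8*((86 + 56)*3) = 8*(142*3) = 8*426 = 3408)
-2*H = -2*3408 = -6816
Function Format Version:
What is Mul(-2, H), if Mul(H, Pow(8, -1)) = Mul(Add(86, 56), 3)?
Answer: -6816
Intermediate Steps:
H = 3408 (H = Mul(8, Mul(Add(86, 56), 3)) = Mul(8, Mul(142, 3)) = Mul(8, 426) = 3408)
Mul(-2, H) = Mul(-2, 3408) = -6816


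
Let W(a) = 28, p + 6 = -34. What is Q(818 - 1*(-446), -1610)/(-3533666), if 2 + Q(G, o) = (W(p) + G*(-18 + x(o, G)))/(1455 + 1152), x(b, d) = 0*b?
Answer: 13969/4606133631 ≈ 3.0327e-6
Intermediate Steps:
x(b, d) = 0
p = -40 (p = -6 - 34 = -40)
Q(G, o) = -5186/2607 - 6*G/869 (Q(G, o) = -2 + (28 + G*(-18 + 0))/(1455 + 1152) = -2 + (28 + G*(-18))/2607 = -2 + (28 - 18*G)*(1/2607) = -2 + (28/2607 - 6*G/869) = -5186/2607 - 6*G/869)
Q(818 - 1*(-446), -1610)/(-3533666) = (-5186/2607 - 6*(818 - 1*(-446))/869)/(-3533666) = (-5186/2607 - 6*(818 + 446)/869)*(-1/3533666) = (-5186/2607 - 6/869*1264)*(-1/3533666) = (-5186/2607 - 96/11)*(-1/3533666) = -27938/2607*(-1/3533666) = 13969/4606133631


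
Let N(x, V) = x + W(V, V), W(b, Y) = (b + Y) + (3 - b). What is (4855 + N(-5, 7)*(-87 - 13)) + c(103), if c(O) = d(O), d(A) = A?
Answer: 4458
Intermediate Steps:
c(O) = O
W(b, Y) = 3 + Y (W(b, Y) = (Y + b) + (3 - b) = 3 + Y)
N(x, V) = 3 + V + x (N(x, V) = x + (3 + V) = 3 + V + x)
(4855 + N(-5, 7)*(-87 - 13)) + c(103) = (4855 + (3 + 7 - 5)*(-87 - 13)) + 103 = (4855 + 5*(-100)) + 103 = (4855 - 500) + 103 = 4355 + 103 = 4458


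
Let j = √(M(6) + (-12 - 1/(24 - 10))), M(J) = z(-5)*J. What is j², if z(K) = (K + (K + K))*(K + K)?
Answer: 12431/14 ≈ 887.93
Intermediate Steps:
z(K) = 6*K² (z(K) = (K + 2*K)*(2*K) = (3*K)*(2*K) = 6*K²)
M(J) = 150*J (M(J) = (6*(-5)²)*J = (6*25)*J = 150*J)
j = √174034/14 (j = √(150*6 + (-12 - 1/(24 - 10))) = √(900 + (-12 - 1/14)) = √(900 - 169/14) = √(12431/14) = √174034/14 ≈ 29.798)
j² = (√174034/14)² = 12431/14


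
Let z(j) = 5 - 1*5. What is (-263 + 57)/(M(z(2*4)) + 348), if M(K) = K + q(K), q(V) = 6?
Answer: -103/177 ≈ -0.58192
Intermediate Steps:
z(j) = 0 (z(j) = 5 - 5 = 0)
M(K) = 6 + K (M(K) = K + 6 = 6 + K)
(-263 + 57)/(M(z(2*4)) + 348) = (-263 + 57)/((6 + 0) + 348) = -206/(6 + 348) = -206/354 = -206*1/354 = -103/177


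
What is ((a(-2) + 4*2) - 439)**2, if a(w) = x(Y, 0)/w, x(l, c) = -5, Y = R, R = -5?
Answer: 734449/4 ≈ 1.8361e+5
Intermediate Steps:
Y = -5
a(w) = -5/w
((a(-2) + 4*2) - 439)**2 = ((-5/(-2) + 4*2) - 439)**2 = ((-5*(-1/2) + 8) - 439)**2 = ((5/2 + 8) - 439)**2 = (21/2 - 439)**2 = (-857/2)**2 = 734449/4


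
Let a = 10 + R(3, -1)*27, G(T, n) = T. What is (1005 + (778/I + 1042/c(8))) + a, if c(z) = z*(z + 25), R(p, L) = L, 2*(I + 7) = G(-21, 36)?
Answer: 4377403/4620 ≈ 947.49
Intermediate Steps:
I = -35/2 (I = -7 + (½)*(-21) = -7 - 21/2 = -35/2 ≈ -17.500)
c(z) = z*(25 + z)
a = -17 (a = 10 - 1*27 = 10 - 27 = -17)
(1005 + (778/I + 1042/c(8))) + a = (1005 + (778/(-35/2) + 1042/((8*(25 + 8))))) - 17 = (1005 + (778*(-2/35) + 1042/((8*33)))) - 17 = (1005 + (-1556/35 + 1042/264)) - 17 = (1005 + (-1556/35 + 1042*(1/264))) - 17 = (1005 + (-1556/35 + 521/132)) - 17 = (1005 - 187157/4620) - 17 = 4455943/4620 - 17 = 4377403/4620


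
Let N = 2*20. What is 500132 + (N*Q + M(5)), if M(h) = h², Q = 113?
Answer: 504677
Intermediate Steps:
N = 40
500132 + (N*Q + M(5)) = 500132 + (40*113 + 5²) = 500132 + (4520 + 25) = 500132 + 4545 = 504677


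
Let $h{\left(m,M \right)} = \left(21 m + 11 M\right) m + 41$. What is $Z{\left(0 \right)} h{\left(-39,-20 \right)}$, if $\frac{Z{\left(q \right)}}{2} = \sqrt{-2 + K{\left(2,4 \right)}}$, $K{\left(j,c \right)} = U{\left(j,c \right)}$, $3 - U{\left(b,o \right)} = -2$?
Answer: $81124 \sqrt{3} \approx 1.4051 \cdot 10^{5}$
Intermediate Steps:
$U{\left(b,o \right)} = 5$ ($U{\left(b,o \right)} = 3 - -2 = 3 + 2 = 5$)
$K{\left(j,c \right)} = 5$
$h{\left(m,M \right)} = 41 + m \left(11 M + 21 m\right)$ ($h{\left(m,M \right)} = \left(11 M + 21 m\right) m + 41 = m \left(11 M + 21 m\right) + 41 = 41 + m \left(11 M + 21 m\right)$)
$Z{\left(q \right)} = 2 \sqrt{3}$ ($Z{\left(q \right)} = 2 \sqrt{-2 + 5} = 2 \sqrt{3}$)
$Z{\left(0 \right)} h{\left(-39,-20 \right)} = 2 \sqrt{3} \left(41 + 21 \left(-39\right)^{2} + 11 \left(-20\right) \left(-39\right)\right) = 2 \sqrt{3} \left(41 + 21 \cdot 1521 + 8580\right) = 2 \sqrt{3} \left(41 + 31941 + 8580\right) = 2 \sqrt{3} \cdot 40562 = 81124 \sqrt{3}$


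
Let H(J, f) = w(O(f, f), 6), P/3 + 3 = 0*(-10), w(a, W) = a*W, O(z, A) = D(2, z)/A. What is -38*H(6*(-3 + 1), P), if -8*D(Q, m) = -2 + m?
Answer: 209/6 ≈ 34.833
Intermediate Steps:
D(Q, m) = 1/4 - m/8 (D(Q, m) = -(-2 + m)/8 = 1/4 - m/8)
O(z, A) = (1/4 - z/8)/A
w(a, W) = W*a
P = -9 (P = -9 + 3*(0*(-10)) = -9 + 3*0 = -9 + 0 = -9)
H(J, f) = 3*(2 - f)/(4*f) (H(J, f) = 6*((2 - f)/(8*f)) = 3*(2 - f)/(4*f))
-38*H(6*(-3 + 1), P) = -57*(2 - 1*(-9))/(2*(-9)) = -57*(-1)*(2 + 9)/(2*9) = -57*(-1)*11/(2*9) = -38*(-11/12) = 209/6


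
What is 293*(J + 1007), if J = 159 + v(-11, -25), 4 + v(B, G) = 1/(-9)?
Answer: 3063901/9 ≈ 3.4043e+5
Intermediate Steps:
v(B, G) = -37/9 (v(B, G) = -4 + 1/(-9) = -4 - 1/9 = -37/9)
J = 1394/9 (J = 159 - 37/9 = 1394/9 ≈ 154.89)
293*(J + 1007) = 293*(1394/9 + 1007) = 293*(10457/9) = 3063901/9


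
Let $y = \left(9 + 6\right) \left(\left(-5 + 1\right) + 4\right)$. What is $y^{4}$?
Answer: $0$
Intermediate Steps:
$y = 0$ ($y = 15 \left(-4 + 4\right) = 15 \cdot 0 = 0$)
$y^{4} = 0^{4} = 0$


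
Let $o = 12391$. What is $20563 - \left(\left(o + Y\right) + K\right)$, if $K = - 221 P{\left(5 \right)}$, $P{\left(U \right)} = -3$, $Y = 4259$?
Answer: $3250$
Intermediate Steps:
$K = 663$ ($K = \left(-221\right) \left(-3\right) = 663$)
$20563 - \left(\left(o + Y\right) + K\right) = 20563 - \left(\left(12391 + 4259\right) + 663\right) = 20563 - \left(16650 + 663\right) = 20563 - 17313 = 3250$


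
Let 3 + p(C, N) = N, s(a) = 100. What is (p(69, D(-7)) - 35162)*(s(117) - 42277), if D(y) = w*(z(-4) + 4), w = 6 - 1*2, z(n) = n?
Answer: 1483154205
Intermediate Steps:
w = 4 (w = 6 - 2 = 4)
D(y) = 0 (D(y) = 4*(-4 + 4) = 4*0 = 0)
p(C, N) = -3 + N
(p(69, D(-7)) - 35162)*(s(117) - 42277) = ((-3 + 0) - 35162)*(100 - 42277) = (-3 - 35162)*(-42177) = -35165*(-42177) = 1483154205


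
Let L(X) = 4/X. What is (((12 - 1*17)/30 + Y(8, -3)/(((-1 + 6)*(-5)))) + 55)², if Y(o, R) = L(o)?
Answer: 16900321/5625 ≈ 3004.5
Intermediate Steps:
Y(o, R) = 4/o
(((12 - 1*17)/30 + Y(8, -3)/(((-1 + 6)*(-5)))) + 55)² = (((12 - 1*17)/30 + (4/8)/(((-1 + 6)*(-5)))) + 55)² = (((12 - 17)*(1/30) + (4*(⅛))/((5*(-5)))) + 55)² = ((-5*1/30 + (½)/(-25)) + 55)² = ((-⅙ + (½)*(-1/25)) + 55)² = ((-⅙ - 1/50) + 55)² = (-14/75 + 55)² = (4111/75)² = 16900321/5625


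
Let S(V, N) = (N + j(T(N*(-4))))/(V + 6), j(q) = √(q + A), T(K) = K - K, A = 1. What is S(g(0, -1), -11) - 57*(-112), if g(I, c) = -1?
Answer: 6382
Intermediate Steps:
T(K) = 0
j(q) = √(1 + q) (j(q) = √(q + 1) = √(1 + q))
S(V, N) = (1 + N)/(6 + V) (S(V, N) = (N + √(1 + 0))/(V + 6) = (N + √1)/(6 + V) = (N + 1)/(6 + V) = (1 + N)/(6 + V))
S(g(0, -1), -11) - 57*(-112) = (1 - 11)/(6 - 1) - 57*(-112) = -10/5 + 6384 = (⅕)*(-10) + 6384 = -2 + 6384 = 6382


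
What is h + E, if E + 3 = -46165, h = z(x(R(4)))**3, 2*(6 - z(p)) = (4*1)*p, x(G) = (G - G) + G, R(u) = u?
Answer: -46176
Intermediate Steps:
x(G) = G (x(G) = 0 + G = G)
z(p) = 6 - 2*p (z(p) = 6 - 4*1*p/2 = 6 - 2*p)
h = -8 (h = (6 - 2*4)**3 = (6 - 8)**3 = (-2)**3 = -8)
E = -46168 (E = -3 - 46165 = -46168)
h + E = -8 - 46168 = -46176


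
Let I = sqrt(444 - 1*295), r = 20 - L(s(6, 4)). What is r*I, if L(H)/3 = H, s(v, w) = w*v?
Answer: -52*sqrt(149) ≈ -634.74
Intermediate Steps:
s(v, w) = v*w
L(H) = 3*H
r = -52 (r = 20 - 3*6*4 = 20 - 3*24 = 20 - 1*72 = 20 - 72 = -52)
I = sqrt(149) (I = sqrt(444 - 295) = sqrt(149) ≈ 12.207)
r*I = -52*sqrt(149)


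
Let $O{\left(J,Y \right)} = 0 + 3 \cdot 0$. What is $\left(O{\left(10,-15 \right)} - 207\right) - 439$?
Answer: $-646$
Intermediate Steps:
$O{\left(J,Y \right)} = 0$ ($O{\left(J,Y \right)} = 0 + 0 = 0$)
$\left(O{\left(10,-15 \right)} - 207\right) - 439 = \left(0 - 207\right) - 439 = -207 - 439 = -646$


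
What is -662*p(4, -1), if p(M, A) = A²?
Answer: -662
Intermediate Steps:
-662*p(4, -1) = -662*(-1)² = -662*1 = -662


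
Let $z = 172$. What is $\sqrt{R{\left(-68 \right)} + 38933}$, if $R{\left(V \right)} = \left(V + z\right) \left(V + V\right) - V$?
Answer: $\sqrt{24857} \approx 157.66$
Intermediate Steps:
$R{\left(V \right)} = - V + 2 V \left(172 + V\right)$ ($R{\left(V \right)} = \left(V + 172\right) \left(V + V\right) - V = \left(172 + V\right) 2 V - V = 2 V \left(172 + V\right) - V = - V + 2 V \left(172 + V\right)$)
$\sqrt{R{\left(-68 \right)} + 38933} = \sqrt{- 68 \left(343 + 2 \left(-68\right)\right) + 38933} = \sqrt{- 68 \left(343 - 136\right) + 38933} = \sqrt{\left(-68\right) 207 + 38933} = \sqrt{-14076 + 38933} = \sqrt{24857}$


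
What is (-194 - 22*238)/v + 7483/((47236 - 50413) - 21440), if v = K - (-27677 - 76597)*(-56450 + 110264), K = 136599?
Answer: -2799417986201/9209281464053 ≈ -0.30398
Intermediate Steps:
v = 5611537635 (v = 136599 - (-27677 - 76597)*(-56450 + 110264) = 136599 - (-104274)*53814 = 136599 - 1*(-5611401036) = 136599 + 5611401036 = 5611537635)
(-194 - 22*238)/v + 7483/((47236 - 50413) - 21440) = (-194 - 22*238)/5611537635 + 7483/((47236 - 50413) - 21440) = (-194 - 5236)*(1/5611537635) + 7483/(-3177 - 21440) = -5430*1/5611537635 + 7483/(-24617) = -362/374102509 + 7483*(-1/24617) = -362/374102509 - 7483/24617 = -2799417986201/9209281464053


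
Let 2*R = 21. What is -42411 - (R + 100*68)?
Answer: -98443/2 ≈ -49222.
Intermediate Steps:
R = 21/2 (R = (½)*21 = 21/2 ≈ 10.500)
-42411 - (R + 100*68) = -42411 - (21/2 + 100*68) = -42411 - (21/2 + 6800) = -42411 - 1*13621/2 = -42411 - 13621/2 = -98443/2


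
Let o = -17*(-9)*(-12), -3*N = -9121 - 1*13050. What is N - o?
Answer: 27679/3 ≈ 9226.3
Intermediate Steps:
N = 22171/3 (N = -(-9121 - 1*13050)/3 = -(-9121 - 13050)/3 = -1/3*(-22171) = 22171/3 ≈ 7390.3)
o = -1836 (o = 153*(-12) = -1836)
N - o = 22171/3 - 1*(-1836) = 22171/3 + 1836 = 27679/3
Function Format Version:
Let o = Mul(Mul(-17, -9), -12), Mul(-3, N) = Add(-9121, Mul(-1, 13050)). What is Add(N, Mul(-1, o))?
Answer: Rational(27679, 3) ≈ 9226.3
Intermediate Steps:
N = Rational(22171, 3) (N = Mul(Rational(-1, 3), Add(-9121, Mul(-1, 13050))) = Mul(Rational(-1, 3), Add(-9121, -13050)) = Mul(Rational(-1, 3), -22171) = Rational(22171, 3) ≈ 7390.3)
o = -1836 (o = Mul(153, -12) = -1836)
Add(N, Mul(-1, o)) = Add(Rational(22171, 3), Mul(-1, -1836)) = Add(Rational(22171, 3), 1836) = Rational(27679, 3)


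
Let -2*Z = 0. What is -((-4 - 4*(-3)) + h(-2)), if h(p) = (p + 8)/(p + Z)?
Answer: -5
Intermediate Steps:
Z = 0 (Z = -1/2*0 = 0)
h(p) = (8 + p)/p (h(p) = (p + 8)/(p + 0) = (8 + p)/p)
-((-4 - 4*(-3)) + h(-2)) = -((-4 - 4*(-3)) + (8 - 2)/(-2)) = -((-4 + 12) - 1/2*6) = -(8 - 3) = -1*5 = -5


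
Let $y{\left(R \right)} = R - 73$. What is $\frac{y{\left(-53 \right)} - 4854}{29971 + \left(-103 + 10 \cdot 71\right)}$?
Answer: $- \frac{2490}{15289} \approx -0.16286$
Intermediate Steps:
$y{\left(R \right)} = -73 + R$ ($y{\left(R \right)} = R - 73 = -73 + R$)
$\frac{y{\left(-53 \right)} - 4854}{29971 + \left(-103 + 10 \cdot 71\right)} = \frac{\left(-73 - 53\right) - 4854}{29971 + \left(-103 + 10 \cdot 71\right)} = \frac{-126 - 4854}{29971 + \left(-103 + 710\right)} = - \frac{4980}{29971 + 607} = - \frac{4980}{30578} = \left(-4980\right) \frac{1}{30578} = - \frac{2490}{15289}$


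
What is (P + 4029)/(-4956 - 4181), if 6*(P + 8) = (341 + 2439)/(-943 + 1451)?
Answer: -3064697/6962394 ≈ -0.44018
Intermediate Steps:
P = -5401/762 (P = -8 + ((341 + 2439)/(-943 + 1451))/6 = -8 + (2780/508)/6 = -8 + (2780*(1/508))/6 = -8 + (⅙)*(695/127) = -8 + 695/762 = -5401/762 ≈ -7.0879)
(P + 4029)/(-4956 - 4181) = (-5401/762 + 4029)/(-4956 - 4181) = (3064697/762)/(-9137) = (3064697/762)*(-1/9137) = -3064697/6962394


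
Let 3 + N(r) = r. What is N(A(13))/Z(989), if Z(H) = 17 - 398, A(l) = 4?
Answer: -1/381 ≈ -0.0026247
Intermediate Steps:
Z(H) = -381
N(r) = -3 + r
N(A(13))/Z(989) = (-3 + 4)/(-381) = 1*(-1/381) = -1/381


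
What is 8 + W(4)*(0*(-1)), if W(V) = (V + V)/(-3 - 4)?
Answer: 8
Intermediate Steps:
W(V) = -2*V/7 (W(V) = (2*V)/(-7) = (2*V)*(-⅐) = -2*V/7)
8 + W(4)*(0*(-1)) = 8 + (-2/7*4)*(0*(-1)) = 8 - 8/7*0 = 8 + 0 = 8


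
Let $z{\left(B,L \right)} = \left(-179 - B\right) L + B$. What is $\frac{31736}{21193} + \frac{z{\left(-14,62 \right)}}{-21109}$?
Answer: $\frac{887016316}{447363037} \approx 1.9828$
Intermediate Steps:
$z{\left(B,L \right)} = B + L \left(-179 - B\right)$ ($z{\left(B,L \right)} = L \left(-179 - B\right) + B = B + L \left(-179 - B\right)$)
$\frac{31736}{21193} + \frac{z{\left(-14,62 \right)}}{-21109} = \frac{31736}{21193} + \frac{-14 - 11098 - \left(-14\right) 62}{-21109} = 31736 \cdot \frac{1}{21193} + \left(-14 - 11098 + 868\right) \left(- \frac{1}{21109}\right) = \frac{31736}{21193} - - \frac{10244}{21109} = \frac{31736}{21193} + \frac{10244}{21109} = \frac{887016316}{447363037}$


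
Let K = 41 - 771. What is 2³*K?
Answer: -5840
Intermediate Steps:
K = -730
2³*K = 2³*(-730) = 8*(-730) = -5840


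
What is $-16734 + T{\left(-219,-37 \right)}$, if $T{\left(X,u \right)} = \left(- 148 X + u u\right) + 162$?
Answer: $17209$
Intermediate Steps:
$T{\left(X,u \right)} = 162 + u^{2} - 148 X$ ($T{\left(X,u \right)} = \left(- 148 X + u^{2}\right) + 162 = \left(u^{2} - 148 X\right) + 162 = 162 + u^{2} - 148 X$)
$-16734 + T{\left(-219,-37 \right)} = -16734 + \left(162 + \left(-37\right)^{2} - -32412\right) = -16734 + \left(162 + 1369 + 32412\right) = -16734 + 33943 = 17209$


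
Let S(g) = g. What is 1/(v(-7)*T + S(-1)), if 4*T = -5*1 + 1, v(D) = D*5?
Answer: 1/34 ≈ 0.029412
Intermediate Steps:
v(D) = 5*D
T = -1 (T = (-5*1 + 1)/4 = (-5 + 1)/4 = (1/4)*(-4) = -1)
1/(v(-7)*T + S(-1)) = 1/((5*(-7))*(-1) - 1) = 1/(-35*(-1) - 1) = 1/(35 - 1) = 1/34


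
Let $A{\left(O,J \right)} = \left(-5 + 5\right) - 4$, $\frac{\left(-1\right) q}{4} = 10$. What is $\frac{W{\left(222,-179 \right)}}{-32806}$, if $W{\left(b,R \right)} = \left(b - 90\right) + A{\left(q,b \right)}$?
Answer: $- \frac{64}{16403} \approx -0.0039017$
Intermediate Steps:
$q = -40$ ($q = \left(-4\right) 10 = -40$)
$A{\left(O,J \right)} = -4$ ($A{\left(O,J \right)} = 0 - 4 = -4$)
$W{\left(b,R \right)} = -94 + b$ ($W{\left(b,R \right)} = \left(b - 90\right) - 4 = \left(-90 + b\right) - 4 = -94 + b$)
$\frac{W{\left(222,-179 \right)}}{-32806} = \frac{-94 + 222}{-32806} = 128 \left(- \frac{1}{32806}\right) = - \frac{64}{16403}$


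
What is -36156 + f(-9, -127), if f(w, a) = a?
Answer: -36283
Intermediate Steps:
-36156 + f(-9, -127) = -36156 - 127 = -36283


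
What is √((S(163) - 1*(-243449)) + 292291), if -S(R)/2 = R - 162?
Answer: √535738 ≈ 731.94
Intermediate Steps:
S(R) = 324 - 2*R (S(R) = -2*(R - 162) = -2*(-162 + R) = 324 - 2*R)
√((S(163) - 1*(-243449)) + 292291) = √(((324 - 2*163) - 1*(-243449)) + 292291) = √(((324 - 326) + 243449) + 292291) = √((-2 + 243449) + 292291) = √(243447 + 292291) = √535738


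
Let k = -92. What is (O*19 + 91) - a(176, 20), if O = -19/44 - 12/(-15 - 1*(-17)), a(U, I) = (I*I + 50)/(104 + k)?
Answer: -3023/44 ≈ -68.705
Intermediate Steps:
a(U, I) = 25/6 + I²/12 (a(U, I) = (I*I + 50)/(104 - 92) = (I² + 50)/12 = (50 + I²)*(1/12) = 25/6 + I²/12)
O = -283/44 (O = -19*1/44 - 12/(-15 + 17) = -19/44 - 12/2 = -19/44 - 12*½ = -19/44 - 6 = -283/44 ≈ -6.4318)
(O*19 + 91) - a(176, 20) = (-283/44*19 + 91) - (25/6 + (1/12)*20²) = (-5377/44 + 91) - (25/6 + (1/12)*400) = -1373/44 - (25/6 + 100/3) = -1373/44 - 1*75/2 = -1373/44 - 75/2 = -3023/44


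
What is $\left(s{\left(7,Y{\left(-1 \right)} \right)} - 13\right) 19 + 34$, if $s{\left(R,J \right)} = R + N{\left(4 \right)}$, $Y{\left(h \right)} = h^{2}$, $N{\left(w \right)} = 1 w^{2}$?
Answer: $224$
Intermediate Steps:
$N{\left(w \right)} = w^{2}$
$s{\left(R,J \right)} = 16 + R$ ($s{\left(R,J \right)} = R + 4^{2} = R + 16 = 16 + R$)
$\left(s{\left(7,Y{\left(-1 \right)} \right)} - 13\right) 19 + 34 = \left(\left(16 + 7\right) - 13\right) 19 + 34 = \left(23 - 13\right) 19 + 34 = 10 \cdot 19 + 34 = 190 + 34 = 224$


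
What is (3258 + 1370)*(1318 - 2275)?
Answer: -4428996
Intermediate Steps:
(3258 + 1370)*(1318 - 2275) = 4628*(-957) = -4428996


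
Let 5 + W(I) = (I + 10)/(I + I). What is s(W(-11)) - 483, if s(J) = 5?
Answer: -478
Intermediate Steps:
W(I) = -5 + (10 + I)/(2*I) (W(I) = -5 + (I + 10)/(I + I) = -5 + (10 + I)/((2*I)) = -5 + (10 + I)*(1/(2*I)) = -5 + (10 + I)/(2*I))
s(W(-11)) - 483 = 5 - 483 = -478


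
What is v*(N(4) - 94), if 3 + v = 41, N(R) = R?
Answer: -3420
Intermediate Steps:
v = 38 (v = -3 + 41 = 38)
v*(N(4) - 94) = 38*(4 - 94) = 38*(-90) = -3420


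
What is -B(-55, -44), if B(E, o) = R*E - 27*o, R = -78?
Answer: -5478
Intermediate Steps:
B(E, o) = -78*E - 27*o
-B(-55, -44) = -(-78*(-55) - 27*(-44)) = -(4290 + 1188) = -1*5478 = -5478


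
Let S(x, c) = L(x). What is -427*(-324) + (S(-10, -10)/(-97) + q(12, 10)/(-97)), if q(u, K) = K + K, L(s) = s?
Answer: 13419746/97 ≈ 1.3835e+5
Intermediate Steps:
q(u, K) = 2*K
S(x, c) = x
-427*(-324) + (S(-10, -10)/(-97) + q(12, 10)/(-97)) = -427*(-324) + (-10/(-97) + (2*10)/(-97)) = 138348 + (-10*(-1/97) + 20*(-1/97)) = 138348 + (10/97 - 20/97) = 138348 - 10/97 = 13419746/97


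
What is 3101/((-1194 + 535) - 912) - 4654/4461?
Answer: -21144995/7008231 ≈ -3.0172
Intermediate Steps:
3101/((-1194 + 535) - 912) - 4654/4461 = 3101/(-659 - 912) - 4654*1/4461 = 3101/(-1571) - 4654/4461 = 3101*(-1/1571) - 4654/4461 = -3101/1571 - 4654/4461 = -21144995/7008231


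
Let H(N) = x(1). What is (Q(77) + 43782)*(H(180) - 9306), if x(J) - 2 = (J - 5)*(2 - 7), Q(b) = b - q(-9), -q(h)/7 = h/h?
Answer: -407251944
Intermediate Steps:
q(h) = -7 (q(h) = -7*h/h = -7*1 = -7)
Q(b) = 7 + b (Q(b) = b - 1*(-7) = b + 7 = 7 + b)
x(J) = 27 - 5*J (x(J) = 2 + (J - 5)*(2 - 7) = 2 + (-5 + J)*(-5) = 2 + (25 - 5*J) = 27 - 5*J)
H(N) = 22 (H(N) = 27 - 5*1 = 27 - 5 = 22)
(Q(77) + 43782)*(H(180) - 9306) = ((7 + 77) + 43782)*(22 - 9306) = (84 + 43782)*(-9284) = 43866*(-9284) = -407251944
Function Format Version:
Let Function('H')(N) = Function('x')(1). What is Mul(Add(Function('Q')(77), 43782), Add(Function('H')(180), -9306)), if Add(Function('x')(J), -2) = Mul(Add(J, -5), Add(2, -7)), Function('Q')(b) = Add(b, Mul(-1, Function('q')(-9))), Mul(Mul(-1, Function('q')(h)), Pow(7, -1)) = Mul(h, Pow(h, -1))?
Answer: -407251944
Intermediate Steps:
Function('q')(h) = -7 (Function('q')(h) = Mul(-7, Mul(h, Pow(h, -1))) = Mul(-7, 1) = -7)
Function('Q')(b) = Add(7, b) (Function('Q')(b) = Add(b, Mul(-1, -7)) = Add(b, 7) = Add(7, b))
Function('x')(J) = Add(27, Mul(-5, J)) (Function('x')(J) = Add(2, Mul(Add(J, -5), Add(2, -7))) = Add(2, Mul(Add(-5, J), -5)) = Add(2, Add(25, Mul(-5, J))) = Add(27, Mul(-5, J)))
Function('H')(N) = 22 (Function('H')(N) = Add(27, Mul(-5, 1)) = Add(27, -5) = 22)
Mul(Add(Function('Q')(77), 43782), Add(Function('H')(180), -9306)) = Mul(Add(Add(7, 77), 43782), Add(22, -9306)) = Mul(Add(84, 43782), -9284) = Mul(43866, -9284) = -407251944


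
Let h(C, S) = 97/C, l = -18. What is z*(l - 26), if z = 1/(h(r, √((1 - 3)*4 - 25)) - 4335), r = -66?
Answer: 2904/286207 ≈ 0.010146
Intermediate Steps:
z = -66/286207 (z = 1/(97/(-66) - 4335) = 1/(97*(-1/66) - 4335) = 1/(-97/66 - 4335) = 1/(-286207/66) = -66/286207 ≈ -0.00023060)
z*(l - 26) = -66*(-18 - 26)/286207 = -66/286207*(-44) = 2904/286207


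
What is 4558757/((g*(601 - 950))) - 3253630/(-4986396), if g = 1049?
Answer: -10770305236571/912762280998 ≈ -11.800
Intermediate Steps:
4558757/((g*(601 - 950))) - 3253630/(-4986396) = 4558757/((1049*(601 - 950))) - 3253630/(-4986396) = 4558757/((1049*(-349))) - 3253630*(-1/4986396) = 4558757/(-366101) + 1626815/2493198 = 4558757*(-1/366101) + 1626815/2493198 = -4558757/366101 + 1626815/2493198 = -10770305236571/912762280998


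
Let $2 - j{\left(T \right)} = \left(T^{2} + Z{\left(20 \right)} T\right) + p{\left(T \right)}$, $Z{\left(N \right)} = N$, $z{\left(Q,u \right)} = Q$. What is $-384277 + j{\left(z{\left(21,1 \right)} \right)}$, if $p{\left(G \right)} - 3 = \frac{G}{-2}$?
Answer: $- \frac{770257}{2} \approx -3.8513 \cdot 10^{5}$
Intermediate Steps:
$p{\left(G \right)} = 3 - \frac{G}{2}$ ($p{\left(G \right)} = 3 + \frac{G}{-2} = 3 + G \left(- \frac{1}{2}\right) = 3 - \frac{G}{2}$)
$j{\left(T \right)} = -1 - T^{2} - \frac{39 T}{2}$ ($j{\left(T \right)} = 2 - \left(\left(T^{2} + 20 T\right) - \left(-3 + \frac{T}{2}\right)\right) = 2 - \left(3 + T^{2} + \frac{39 T}{2}\right) = -1 - T^{2} - \frac{39 T}{2}$)
$-384277 + j{\left(z{\left(21,1 \right)} \right)} = -384277 - \frac{1703}{2} = - \frac{770257}{2}$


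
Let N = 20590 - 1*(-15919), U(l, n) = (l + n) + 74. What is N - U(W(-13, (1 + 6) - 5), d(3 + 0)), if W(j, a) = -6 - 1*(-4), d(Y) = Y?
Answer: 36434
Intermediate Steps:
W(j, a) = -2 (W(j, a) = -6 + 4 = -2)
U(l, n) = 74 + l + n
N = 36509 (N = 20590 + 15919 = 36509)
N - U(W(-13, (1 + 6) - 5), d(3 + 0)) = 36509 - (74 - 2 + (3 + 0)) = 36509 - (74 - 2 + 3) = 36509 - 1*75 = 36509 - 75 = 36434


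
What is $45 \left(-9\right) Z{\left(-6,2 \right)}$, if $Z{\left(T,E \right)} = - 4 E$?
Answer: $3240$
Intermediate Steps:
$45 \left(-9\right) Z{\left(-6,2 \right)} = 45 \left(-9\right) \left(\left(-4\right) 2\right) = \left(-405\right) \left(-8\right) = 3240$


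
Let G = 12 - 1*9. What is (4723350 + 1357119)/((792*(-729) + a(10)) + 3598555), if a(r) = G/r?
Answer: 60804690/30211873 ≈ 2.0126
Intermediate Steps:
G = 3 (G = 12 - 9 = 3)
a(r) = 3/r
(4723350 + 1357119)/((792*(-729) + a(10)) + 3598555) = (4723350 + 1357119)/((792*(-729) + 3/10) + 3598555) = 6080469/((-577368 + 3*(⅒)) + 3598555) = 6080469/((-577368 + 3/10) + 3598555) = 6080469/(-5773677/10 + 3598555) = 6080469/(30211873/10) = 6080469*(10/30211873) = 60804690/30211873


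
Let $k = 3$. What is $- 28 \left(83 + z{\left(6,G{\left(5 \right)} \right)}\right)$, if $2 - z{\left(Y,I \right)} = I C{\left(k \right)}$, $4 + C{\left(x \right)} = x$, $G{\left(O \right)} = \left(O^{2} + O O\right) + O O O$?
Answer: $-7280$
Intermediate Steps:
$G{\left(O \right)} = O^{3} + 2 O^{2}$ ($G{\left(O \right)} = \left(O^{2} + O^{2}\right) + O^{2} O = 2 O^{2} + O^{3} = O^{3} + 2 O^{2}$)
$C{\left(x \right)} = -4 + x$
$z{\left(Y,I \right)} = 2 + I$ ($z{\left(Y,I \right)} = 2 - I \left(-4 + 3\right) = 2 - I \left(-1\right) = 2 - - I = 2 + I$)
$- 28 \left(83 + z{\left(6,G{\left(5 \right)} \right)}\right) = - 28 \left(83 + \left(2 + 5^{2} \left(2 + 5\right)\right)\right) = - 28 \left(83 + \left(2 + 25 \cdot 7\right)\right) = - 28 \left(83 + \left(2 + 175\right)\right) = - 28 \left(83 + 177\right) = \left(-28\right) 260 = -7280$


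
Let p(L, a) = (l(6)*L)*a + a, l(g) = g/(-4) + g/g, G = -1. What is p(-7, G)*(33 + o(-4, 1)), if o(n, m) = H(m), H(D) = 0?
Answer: -297/2 ≈ -148.50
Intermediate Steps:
o(n, m) = 0
l(g) = 1 - g/4 (l(g) = g*(-¼) + 1 = -g/4 + 1 = 1 - g/4)
p(L, a) = a - L*a/2 (p(L, a) = ((1 - ¼*6)*L)*a + a = ((1 - 3/2)*L)*a + a = (-L/2)*a + a = -L*a/2 + a = a - L*a/2)
p(-7, G)*(33 + o(-4, 1)) = ((½)*(-1)*(2 - 1*(-7)))*(33 + 0) = ((½)*(-1)*(2 + 7))*33 = ((½)*(-1)*9)*33 = -9/2*33 = -297/2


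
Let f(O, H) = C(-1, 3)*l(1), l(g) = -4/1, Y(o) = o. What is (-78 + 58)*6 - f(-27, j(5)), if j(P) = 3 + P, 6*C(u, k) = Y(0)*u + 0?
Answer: -120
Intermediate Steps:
C(u, k) = 0 (C(u, k) = (0*u + 0)/6 = (0 + 0)/6 = (⅙)*0 = 0)
l(g) = -4 (l(g) = -4*1 = -4)
f(O, H) = 0 (f(O, H) = 0*(-4) = 0)
(-78 + 58)*6 - f(-27, j(5)) = (-78 + 58)*6 - 1*0 = -20*6 + 0 = -120 + 0 = -120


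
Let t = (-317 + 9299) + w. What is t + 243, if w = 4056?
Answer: 13281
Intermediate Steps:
t = 13038 (t = (-317 + 9299) + 4056 = 8982 + 4056 = 13038)
t + 243 = 13038 + 243 = 13281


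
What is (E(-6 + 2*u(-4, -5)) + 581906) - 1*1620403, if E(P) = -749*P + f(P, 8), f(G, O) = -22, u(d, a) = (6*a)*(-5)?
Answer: -1258725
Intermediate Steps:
u(d, a) = -30*a
E(P) = -22 - 749*P (E(P) = -749*P - 22 = -22 - 749*P)
(E(-6 + 2*u(-4, -5)) + 581906) - 1*1620403 = ((-22 - 749*(-6 + 2*(-30*(-5)))) + 581906) - 1*1620403 = ((-22 - 749*(-6 + 2*150)) + 581906) - 1620403 = ((-22 - 749*(-6 + 300)) + 581906) - 1620403 = ((-22 - 749*294) + 581906) - 1620403 = ((-22 - 220206) + 581906) - 1620403 = (-220228 + 581906) - 1620403 = 361678 - 1620403 = -1258725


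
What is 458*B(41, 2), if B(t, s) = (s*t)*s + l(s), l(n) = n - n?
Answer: 75112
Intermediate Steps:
l(n) = 0
B(t, s) = t*s² (B(t, s) = (s*t)*s + 0 = t*s² + 0 = t*s²)
458*B(41, 2) = 458*(41*2²) = 458*(41*4) = 458*164 = 75112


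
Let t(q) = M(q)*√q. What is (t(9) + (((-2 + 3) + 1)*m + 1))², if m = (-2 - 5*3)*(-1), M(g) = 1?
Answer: 1444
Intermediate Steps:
m = 17 (m = (-2 - 15)*(-1) = -17*(-1) = 17)
t(q) = √q (t(q) = 1*√q = √q)
(t(9) + (((-2 + 3) + 1)*m + 1))² = (√9 + (((-2 + 3) + 1)*17 + 1))² = (3 + ((1 + 1)*17 + 1))² = (3 + (2*17 + 1))² = (3 + (34 + 1))² = (3 + 35)² = 38² = 1444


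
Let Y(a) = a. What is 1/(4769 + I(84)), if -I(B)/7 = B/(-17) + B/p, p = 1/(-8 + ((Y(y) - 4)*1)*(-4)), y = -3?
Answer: -17/118259 ≈ -0.00014375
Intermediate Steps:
p = 1/20 (p = 1/(-8 + ((-3 - 4)*1)*(-4)) = 1/(-8 - 7*1*(-4)) = 1/(-8 - 7*(-4)) = 1/(-8 + 28) = 1/20 ≈ 0.050000)
I(B) = -2373*B/17 (I(B) = -7*(B/(-17) + B/(1/20)) = -7*(B*(-1/17) + B*20) = -7*(-B/17 + 20*B) = -2373*B/17)
1/(4769 + I(84)) = 1/(4769 - 2373/17*84) = 1/(4769 - 199332/17) = 1/(-118259/17) = -17/118259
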